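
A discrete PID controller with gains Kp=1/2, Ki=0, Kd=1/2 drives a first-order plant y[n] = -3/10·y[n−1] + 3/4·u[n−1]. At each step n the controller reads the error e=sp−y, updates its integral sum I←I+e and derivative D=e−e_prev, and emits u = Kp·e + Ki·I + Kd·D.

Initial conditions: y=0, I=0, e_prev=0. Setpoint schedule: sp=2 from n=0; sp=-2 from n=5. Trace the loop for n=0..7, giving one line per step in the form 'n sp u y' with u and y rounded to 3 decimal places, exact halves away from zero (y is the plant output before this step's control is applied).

0 2 2.000 0.000
1 2 -0.500 1.500
2 2 2.575 -0.825
3 2 -1.591 2.179
4 2 3.936 -1.847
5 -2 -7.430 3.506
6 -2 7.378 -6.624
7 -2 -11.833 7.521

(exact arithmetic carried between steps; '≈' marks a value shown rounded to 6 d.p. or computed from one; I and e_prev carry over from the previous line; the table rounds u and y to 3 d.p., halves away from zero)
n=0: y=0, sp=2, e=sp−y=2; I=2, D=e−e_prev=2; u=1/2·2+0·2+1/2·2=2; next y=-3/10·0+3/4·2=1.5
n=1: y=1.5, sp=2, e=sp−y=0.5; I=2.5, D=e−e_prev=-1.5; u=1/2·0.5+0·2.5+1/2·(-1.5)=-0.5; next y=-3/10·1.5+3/4·(-0.5)=-0.825
n=2: y=-0.825, sp=2, e=sp−y=2.825; I=5.325, D=e−e_prev=2.325; u=1/2·2.825+0·5.325+1/2·2.325=2.575; next y=-3/10·(-0.825)+3/4·2.575=2.17875
n=3: y=2.17875, sp=2, e=sp−y=-0.17875; I=5.14625, D=e−e_prev=-3.00375; u=1/2·(-0.17875)+0·5.14625+1/2·(-3.00375)=-1.59125; next y=-3/10·2.17875+3/4·(-1.59125)≈-1.847063
n=4: y≈-1.847063, sp=2, e=sp−y≈3.847063; I≈8.993313, D=e−e_prev≈4.025813; u=1/2·3.847063+0·8.993313+1/2·4.025813≈3.936438; next y=-3/10·(-1.847063)+3/4·3.936438≈3.506447
n=5: y≈3.506447, sp=-2, e=sp−y≈-5.506447; I≈3.486866, D=e−e_prev≈-9.353509; u=1/2·(-5.506447)+0·3.486866+1/2·(-9.353509)≈-7.429978; next y=-3/10·3.506447+3/4·(-7.429978)≈-6.624418
n=6: y≈-6.624418, sp=-2, e=sp−y≈4.624418; I≈8.111283, D=e−e_prev≈10.130865; u=1/2·4.624418+0·8.111283+1/2·10.130865≈7.377641; next y=-3/10·(-6.624418)+3/4·7.377641≈7.520556
n=7: y≈7.520556, sp=-2, e=sp−y≈-9.520556; I≈-1.409273, D=e−e_prev≈-14.144974; u=1/2·(-9.520556)+0·(-1.409273)+1/2·(-14.144974)≈-11.832765; next y=-3/10·7.520556+3/4·(-11.832765)≈-11.130741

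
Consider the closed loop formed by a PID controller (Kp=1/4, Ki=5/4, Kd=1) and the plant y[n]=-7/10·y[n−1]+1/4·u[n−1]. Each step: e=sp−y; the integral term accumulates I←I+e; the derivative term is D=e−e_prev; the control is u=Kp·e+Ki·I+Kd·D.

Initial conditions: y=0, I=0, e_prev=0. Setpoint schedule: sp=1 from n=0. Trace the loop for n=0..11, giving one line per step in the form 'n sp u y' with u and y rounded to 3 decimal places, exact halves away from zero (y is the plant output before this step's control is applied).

0 1 2.500 0.000
1 1 1.188 0.625
2 1 4.195 -0.141
3 1 1.636 1.147
4 1 6.593 -0.394
5 1 0.999 1.924
6 1 9.715 -1.097
7 1 -1.420 3.197
8 1 14.602 -2.593
9 1 -6.842 5.466
10 1 23.139 -5.537
11 1 -17.685 9.660

(exact arithmetic carried between steps; '≈' marks a value shown rounded to 6 d.p. or computed from one; I and e_prev carry over from the previous line; the table rounds u and y to 3 d.p., halves away from zero)
n=0: y=0, sp=1, e=sp−y=1; I=1, D=e−e_prev=1; u=1/4·1+5/4·1+1·1=2.5; next y=-7/10·0+1/4·2.5=0.625
n=1: y=0.625, sp=1, e=sp−y=0.375; I=1.375, D=e−e_prev=-0.625; u=1/4·0.375+5/4·1.375+1·(-0.625)=1.1875; next y=-7/10·0.625+1/4·1.1875=-0.140625
n=2: y=-0.140625, sp=1, e=sp−y=1.140625; I=2.515625, D=e−e_prev=0.765625; u=1/4·1.140625+5/4·2.515625+1·0.765625≈4.195313; next y=-7/10·(-0.140625)+1/4·4.195313≈1.147266
n=3: y≈1.147266, sp=1, e=sp−y≈-0.147266; I≈2.368359, D=e−e_prev≈-1.287891; u=1/4·(-0.147266)+5/4·2.368359+1·(-1.287891)≈1.635742; next y=-7/10·1.147266+1/4·1.635742≈-0.394150
n=4: y≈-0.394150, sp=1, e=sp−y≈1.394150; I≈3.762510, D=e−e_prev≈1.541416; u=1/4·1.394150+5/4·3.762510+1·1.541416≈6.593091; next y=-7/10·(-0.394150)+1/4·6.593091≈1.924178
n=5: y≈1.924178, sp=1, e=sp−y≈-0.924178; I≈2.838332, D=e−e_prev≈-2.318328; u=1/4·(-0.924178)+5/4·2.838332+1·(-2.318328)≈0.998542; next y=-7/10·1.924178+1/4·0.998542≈-1.097289
n=6: y≈-1.097289, sp=1, e=sp−y≈2.097289; I≈4.935621, D=e−e_prev≈3.021467; u=1/4·2.097289+5/4·4.935621+1·3.021467≈9.715316; next y=-7/10·(-1.097289)+1/4·9.715316≈3.196931
n=7: y≈3.196931, sp=1, e=sp−y≈-2.196931; I≈2.738690, D=e−e_prev≈-4.294220; u=1/4·(-2.196931)+5/4·2.738690+1·(-4.294220)≈-1.420091; next y=-7/10·3.196931+1/4·(-1.420091)≈-2.592875
n=8: y≈-2.592875, sp=1, e=sp−y≈3.592875; I≈6.331564, D=e−e_prev≈5.789806; u=1/4·3.592875+5/4·6.331564+1·5.789806≈14.602480; next y=-7/10·(-2.592875)+1/4·14.602480≈5.465632
n=9: y≈5.465632, sp=1, e=sp−y≈-4.465632; I≈1.865932, D=e−e_prev≈-8.058507; u=1/4·(-4.465632)+5/4·1.865932+1·(-8.058507)≈-6.842500; next y=-7/10·5.465632+1/4·(-6.842500)≈-5.536568
n=10: y≈-5.536568, sp=1, e=sp−y≈6.536568; I≈8.402500, D=e−e_prev≈11.002200; u=1/4·6.536568+5/4·8.402500+1·11.002200≈23.139466; next y=-7/10·(-5.536568)+1/4·23.139466≈9.660464
n=11: y≈9.660464, sp=1, e=sp−y≈-8.660464; I≈-0.257964, D=e−e_prev≈-15.197031; u=1/4·(-8.660464)+5/4·(-0.257964)+1·(-15.197031)≈-17.684603; next y=-7/10·9.660464+1/4·(-17.684603)≈-11.183475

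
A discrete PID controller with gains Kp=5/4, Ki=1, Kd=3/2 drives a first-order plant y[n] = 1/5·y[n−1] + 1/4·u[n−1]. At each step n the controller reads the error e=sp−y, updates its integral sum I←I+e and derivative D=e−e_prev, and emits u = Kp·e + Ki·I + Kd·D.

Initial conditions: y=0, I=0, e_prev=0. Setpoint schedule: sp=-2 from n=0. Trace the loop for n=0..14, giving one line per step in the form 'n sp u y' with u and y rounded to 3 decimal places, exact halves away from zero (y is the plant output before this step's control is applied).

(exact arithmetic carried between steps; '≈' marks a value shown rounded to 6 d.p. or computed from one; I and e_prev carry over from the previous line; the table rounds u and y to 3 d.p., halves away from zero)
n=0: y=0, sp=-2, e=sp−y=-2; I=-2, D=e−e_prev=-2; u=5/4·(-2)+1·(-2)+3/2·(-2)=-7.5; next y=1/5·0+1/4·(-7.5)=-1.875
n=1: y=-1.875, sp=-2, e=sp−y=-0.125; I=-2.125, D=e−e_prev=1.875; u=5/4·(-0.125)+1·(-2.125)+3/2·1.875=0.53125; next y=1/5·(-1.875)+1/4·0.53125≈-0.242188
n=2: y≈-0.242188, sp=-2, e=sp−y≈-1.757813; I≈-3.882813, D=e−e_prev≈-1.632813; u=5/4·(-1.757813)+1·(-3.882813)+3/2·(-1.632813)≈-8.529297; next y=1/5·(-0.242188)+1/4·(-8.529297)≈-2.180762
n=3: y≈-2.180762, sp=-2, e=sp−y≈0.180762; I≈-3.702051, D=e−e_prev≈1.938574; u=5/4·0.180762+1·(-3.702051)+3/2·1.938574≈-0.568237; next y=1/5·(-2.180762)+1/4·(-0.568237)≈-0.578212
n=4: y≈-0.578212, sp=-2, e=sp−y≈-1.421788; I≈-5.123839, D=e−e_prev≈-1.602550; u=5/4·(-1.421788)+1·(-5.123839)+3/2·(-1.602550)≈-9.304900; next y=1/5·(-0.578212)+1/4·(-9.304900)≈-2.441867
n=5: y≈-2.441867, sp=-2, e=sp−y≈0.441867; I≈-4.681972, D=e−e_prev≈1.863656; u=5/4·0.441867+1·(-4.681972)+3/2·1.863656≈-1.334154; next y=1/5·(-2.441867)+1/4·(-1.334154)≈-0.821912
n=6: y≈-0.821912, sp=-2, e=sp−y≈-1.178088; I≈-5.860060, D=e−e_prev≈-1.619955; u=5/4·(-1.178088)+1·(-5.860060)+3/2·(-1.619955)≈-9.762602; next y=1/5·(-0.821912)+1/4·(-9.762602)≈-2.605033
n=7: y≈-2.605033, sp=-2, e=sp−y≈0.605033; I≈-5.255027, D=e−e_prev≈1.783121; u=5/4·0.605033+1·(-5.255027)+3/2·1.783121≈-1.824054; next y=1/5·(-2.605033)+1/4·(-1.824054)≈-0.977020
n=8: y≈-0.977020, sp=-2, e=sp−y≈-1.022980; I≈-6.278007, D=e−e_prev≈-1.628013; u=5/4·(-1.022980)+1·(-6.278007)+3/2·(-1.628013)≈-9.998751; next y=1/5·(-0.977020)+1/4·(-9.998751)≈-2.695092
n=9: y≈-2.695092, sp=-2, e=sp−y≈0.695092; I≈-5.582915, D=e−e_prev≈1.718072; u=5/4·0.695092+1·(-5.582915)+3/2·1.718072≈-2.136943; next y=1/5·(-2.695092)+1/4·(-2.136943)≈-1.073254
n=10: y≈-1.073254, sp=-2, e=sp−y≈-0.926746; I≈-6.509661, D=e−e_prev≈-1.621838; u=5/4·(-0.926746)+1·(-6.509661)+3/2·(-1.621838)≈-10.100850; next y=1/5·(-1.073254)+1/4·(-10.100850)≈-2.739863
n=11: y≈-2.739863, sp=-2, e=sp−y≈0.739863; I≈-5.769798, D=e−e_prev≈1.666609; u=5/4·0.739863+1·(-5.769798)+3/2·1.666609≈-2.345055; next y=1/5·(-2.739863)+1/4·(-2.345055)≈-1.134236
n=12: y≈-1.134236, sp=-2, e=sp−y≈-0.865764; I≈-6.635561, D=e−e_prev≈-1.605627; u=5/4·(-0.865764)+1·(-6.635561)+3/2·(-1.605627)≈-10.126206; next y=1/5·(-1.134236)+1/4·(-10.126206)≈-2.758399
n=13: y≈-2.758399, sp=-2, e=sp−y≈0.758399; I≈-5.877162, D=e−e_prev≈1.624163; u=5/4·0.758399+1·(-5.877162)+3/2·1.624163≈-2.492920; next y=1/5·(-2.758399)+1/4·(-2.492920)≈-1.174910
n=14: y≈-1.174910, sp=-2, e=sp−y≈-0.825090; I≈-6.702253, D=e−e_prev≈-1.583489; u=5/4·(-0.825090)+1·(-6.702253)+3/2·(-1.583489)≈-10.108849; next y=1/5·(-1.174910)+1/4·(-10.108849)≈-2.762194

0 -2 -7.500 0.000
1 -2 0.531 -1.875
2 -2 -8.529 -0.242
3 -2 -0.568 -2.181
4 -2 -9.305 -0.578
5 -2 -1.334 -2.442
6 -2 -9.763 -0.822
7 -2 -1.824 -2.605
8 -2 -9.999 -0.977
9 -2 -2.137 -2.695
10 -2 -10.101 -1.073
11 -2 -2.345 -2.740
12 -2 -10.126 -1.134
13 -2 -2.493 -2.758
14 -2 -10.109 -1.175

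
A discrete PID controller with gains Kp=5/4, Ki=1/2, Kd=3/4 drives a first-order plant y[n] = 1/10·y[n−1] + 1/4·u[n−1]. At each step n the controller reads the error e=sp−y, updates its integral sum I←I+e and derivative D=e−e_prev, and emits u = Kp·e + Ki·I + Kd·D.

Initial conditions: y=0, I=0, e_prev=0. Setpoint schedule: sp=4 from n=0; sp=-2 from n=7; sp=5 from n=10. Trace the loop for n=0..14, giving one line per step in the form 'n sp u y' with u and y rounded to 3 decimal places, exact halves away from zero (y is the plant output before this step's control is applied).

0 4 10.000 0.000
1 4 2.750 2.500
2 4 9.281 0.938
3 4 5.949 2.414
4 4 9.563 1.729
5 4 8.097 2.564
6 4 10.149 2.281
7 -2 -5.415 2.765
8 -2 6.672 -1.077
9 -2 -3.265 1.560
10 5 19.984 -0.660
11 5 1.923 4.930
12 5 16.042 0.974
13 5 7.253 4.108
14 5 14.759 2.224

(exact arithmetic carried between steps; '≈' marks a value shown rounded to 6 d.p. or computed from one; I and e_prev carry over from the previous line; the table rounds u and y to 3 d.p., halves away from zero)
n=0: y=0, sp=4, e=sp−y=4; I=4, D=e−e_prev=4; u=5/4·4+1/2·4+3/4·4=10; next y=1/10·0+1/4·10=2.5
n=1: y=2.5, sp=4, e=sp−y=1.5; I=5.5, D=e−e_prev=-2.5; u=5/4·1.5+1/2·5.5+3/4·(-2.5)=2.75; next y=1/10·2.5+1/4·2.75=0.9375
n=2: y=0.9375, sp=4, e=sp−y=3.0625; I=8.5625, D=e−e_prev=1.5625; u=5/4·3.0625+1/2·8.5625+3/4·1.5625=9.28125; next y=1/10·0.9375+1/4·9.28125≈2.414063
n=3: y≈2.414063, sp=4, e=sp−y≈1.585938; I≈10.148438, D=e−e_prev≈-1.476563; u=5/4·1.585938+1/2·10.148438+3/4·(-1.476563)≈5.949219; next y=1/10·2.414063+1/4·5.949219≈1.728711
n=4: y≈1.728711, sp=4, e=sp−y≈2.271289; I≈12.419727, D=e−e_prev≈0.685352; u=5/4·2.271289+1/2·12.419727+3/4·0.685352≈9.562988; next y=1/10·1.728711+1/4·9.562988≈2.563618
n=5: y≈2.563618, sp=4, e=sp−y≈1.436382; I≈13.856108, D=e−e_prev≈-0.834907; u=5/4·1.436382+1/2·13.856108+3/4·(-0.834907)≈8.097351; next y=1/10·2.563618+1/4·8.097351≈2.280700
n=6: y≈2.280700, sp=4, e=sp−y≈1.719300; I≈15.575409, D=e−e_prev≈0.282919; u=5/4·1.719300+1/2·15.575409+3/4·0.282919≈10.149019; next y=1/10·2.280700+1/4·10.149019≈2.765325
n=7: y≈2.765325, sp=-2, e=sp−y≈-4.765325; I≈10.810084, D=e−e_prev≈-6.484625; u=5/4·(-4.765325)+1/2·10.810084+3/4·(-6.484625)≈-5.415083; next y=1/10·2.765325+1/4·(-5.415083)≈-1.077238
n=8: y≈-1.077238, sp=-2, e=sp−y≈-0.922762; I≈9.887322, D=e−e_prev≈3.842563; u=5/4·(-0.922762)+1/2·9.887322+3/4·3.842563≈6.672131; next y=1/10·(-1.077238)+1/4·6.672131≈1.560309
n=9: y≈1.560309, sp=-2, e=sp−y≈-3.560309; I≈6.327013, D=e−e_prev≈-2.637547; u=5/4·(-3.560309)+1/2·6.327013+3/4·(-2.637547)≈-3.265040; next y=1/10·1.560309+1/4·(-3.265040)≈-0.660229
n=10: y≈-0.660229, sp=5, e=sp−y≈5.660229; I≈11.987242, D=e−e_prev≈9.220538; u=5/4·5.660229+1/2·11.987242+3/4·9.220538≈19.984311; next y=1/10·(-0.660229)+1/4·19.984311≈4.930055
n=11: y≈4.930055, sp=5, e=sp−y≈0.069945; I≈12.057188, D=e−e_prev≈-5.590284; u=5/4·0.069945+1/2·12.057188+3/4·(-5.590284)≈1.923312; next y=1/10·4.930055+1/4·1.923312≈0.973834
n=12: y≈0.973834, sp=5, e=sp−y≈4.026166; I≈16.083354, D=e−e_prev≈3.956221; u=5/4·4.026166+1/2·16.083354+3/4·3.956221≈16.041551; next y=1/10·0.973834+1/4·16.041551≈4.107771
n=13: y≈4.107771, sp=5, e=sp−y≈0.892229; I≈16.975583, D=e−e_prev≈-3.133938; u=5/4·0.892229+1/2·16.975583+3/4·(-3.133938)≈7.252624; next y=1/10·4.107771+1/4·7.252624≈2.223933
n=14: y≈2.223933, sp=5, e=sp−y≈2.776067; I≈19.751650, D=e−e_prev≈1.883838; u=5/4·2.776067+1/2·19.751650+3/4·1.883838≈14.758787; next y=1/10·2.223933+1/4·14.758787≈3.912090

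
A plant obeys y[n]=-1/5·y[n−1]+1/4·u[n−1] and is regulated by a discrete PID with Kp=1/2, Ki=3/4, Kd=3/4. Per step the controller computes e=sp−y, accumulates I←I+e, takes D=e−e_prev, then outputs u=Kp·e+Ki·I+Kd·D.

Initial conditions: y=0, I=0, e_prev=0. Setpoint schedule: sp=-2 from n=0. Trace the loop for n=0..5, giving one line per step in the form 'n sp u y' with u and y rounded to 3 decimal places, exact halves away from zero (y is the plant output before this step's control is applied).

0 -2 -4.000 0.000
1 -2 -2.000 -1.000
2 -2 -4.900 -0.300
3 -2 -3.920 -1.165
4 -2 -6.031 -0.747
5 -2 -5.435 -1.358

(exact arithmetic carried between steps; '≈' marks a value shown rounded to 6 d.p. or computed from one; I and e_prev carry over from the previous line; the table rounds u and y to 3 d.p., halves away from zero)
n=0: y=0, sp=-2, e=sp−y=-2; I=-2, D=e−e_prev=-2; u=1/2·(-2)+3/4·(-2)+3/4·(-2)=-4; next y=-1/5·0+1/4·(-4)=-1
n=1: y=-1, sp=-2, e=sp−y=-1; I=-3, D=e−e_prev=1; u=1/2·(-1)+3/4·(-3)+3/4·1=-2; next y=-1/5·(-1)+1/4·(-2)=-0.3
n=2: y=-0.3, sp=-2, e=sp−y=-1.7; I=-4.7, D=e−e_prev=-0.7; u=1/2·(-1.7)+3/4·(-4.7)+3/4·(-0.7)=-4.9; next y=-1/5·(-0.3)+1/4·(-4.9)=-1.165
n=3: y=-1.165, sp=-2, e=sp−y=-0.835; I=-5.535, D=e−e_prev=0.865; u=1/2·(-0.835)+3/4·(-5.535)+3/4·0.865=-3.92; next y=-1/5·(-1.165)+1/4·(-3.92)=-0.747
n=4: y=-0.747, sp=-2, e=sp−y=-1.253; I=-6.788, D=e−e_prev=-0.418; u=1/2·(-1.253)+3/4·(-6.788)+3/4·(-0.418)=-6.031; next y=-1/5·(-0.747)+1/4·(-6.031)=-1.35835
n=5: y=-1.35835, sp=-2, e=sp−y=-0.64165; I=-7.42965, D=e−e_prev=0.61135; u=1/2·(-0.64165)+3/4·(-7.42965)+3/4·0.61135=-5.43455; next y=-1/5·(-1.35835)+1/4·(-5.43455)≈-1.086968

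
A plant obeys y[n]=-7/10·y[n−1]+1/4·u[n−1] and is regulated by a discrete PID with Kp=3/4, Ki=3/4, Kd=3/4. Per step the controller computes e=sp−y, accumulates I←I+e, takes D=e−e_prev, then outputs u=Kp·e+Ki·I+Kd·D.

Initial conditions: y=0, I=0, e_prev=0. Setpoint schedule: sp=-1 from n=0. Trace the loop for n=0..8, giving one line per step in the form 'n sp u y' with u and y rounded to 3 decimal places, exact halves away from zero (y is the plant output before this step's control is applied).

0 -1 -2.250 0.000
1 -1 -0.984 -0.563
2 -1 -3.332 0.148
3 -1 -1.221 -0.936
4 -1 -4.977 0.350
5 -1 -0.886 -1.489
6 -1 -7.097 0.821
7 -1 0.403 -2.349
8 -1 -10.174 1.745

(exact arithmetic carried between steps; '≈' marks a value shown rounded to 6 d.p. or computed from one; I and e_prev carry over from the previous line; the table rounds u and y to 3 d.p., halves away from zero)
n=0: y=0, sp=-1, e=sp−y=-1; I=-1, D=e−e_prev=-1; u=3/4·(-1)+3/4·(-1)+3/4·(-1)=-2.25; next y=-7/10·0+1/4·(-2.25)=-0.5625
n=1: y=-0.5625, sp=-1, e=sp−y=-0.4375; I=-1.4375, D=e−e_prev=0.5625; u=3/4·(-0.4375)+3/4·(-1.4375)+3/4·0.5625=-0.984375; next y=-7/10·(-0.5625)+1/4·(-0.984375)≈0.147656
n=2: y≈0.147656, sp=-1, e=sp−y≈-1.147656; I≈-2.585156, D=e−e_prev≈-0.710156; u=3/4·(-1.147656)+3/4·(-2.585156)+3/4·(-0.710156)≈-3.332227; next y=-7/10·0.147656+1/4·(-3.332227)≈-0.936416
n=3: y≈-0.936416, sp=-1, e=sp−y≈-0.063584; I≈-2.648740, D=e−e_prev≈1.084072; u=3/4·(-0.063584)+3/4·(-2.648740)+3/4·1.084072≈-1.221189; next y=-7/10·(-0.936416)+1/4·(-1.221189)≈0.350194
n=4: y≈0.350194, sp=-1, e=sp−y≈-1.350194; I≈-3.998934, D=e−e_prev≈-1.286610; u=3/4·(-1.350194)+3/4·(-3.998934)+3/4·(-1.286610)≈-4.976804; next y=-7/10·0.350194+1/4·(-4.976804)≈-1.489337
n=5: y≈-1.489337, sp=-1, e=sp−y≈0.489337; I≈-3.509598, D=e−e_prev≈1.839531; u=3/4·0.489337+3/4·(-3.509598)+3/4·1.839531≈-0.885548; next y=-7/10·(-1.489337)+1/4·(-0.885548)≈0.821149
n=6: y≈0.821149, sp=-1, e=sp−y≈-1.821149; I≈-5.330746, D=e−e_prev≈-2.310485; u=3/4·(-1.821149)+3/4·(-5.330746)+3/4·(-2.310485)≈-7.096785; next y=-7/10·0.821149+1/4·(-7.096785)≈-2.349000
n=7: y≈-2.349000, sp=-1, e=sp−y≈1.349000; I≈-3.981746, D=e−e_prev≈3.170149; u=3/4·1.349000+3/4·(-3.981746)+3/4·3.170149≈0.403053; next y=-7/10·(-2.349000)+1/4·0.403053≈1.745064
n=8: y≈1.745064, sp=-1, e=sp−y≈-2.745064; I≈-6.726809, D=e−e_prev≈-4.094064; u=3/4·(-2.745064)+3/4·(-6.726809)+3/4·(-4.094064)≈-10.174453; next y=-7/10·1.745064+1/4·(-10.174453)≈-3.765158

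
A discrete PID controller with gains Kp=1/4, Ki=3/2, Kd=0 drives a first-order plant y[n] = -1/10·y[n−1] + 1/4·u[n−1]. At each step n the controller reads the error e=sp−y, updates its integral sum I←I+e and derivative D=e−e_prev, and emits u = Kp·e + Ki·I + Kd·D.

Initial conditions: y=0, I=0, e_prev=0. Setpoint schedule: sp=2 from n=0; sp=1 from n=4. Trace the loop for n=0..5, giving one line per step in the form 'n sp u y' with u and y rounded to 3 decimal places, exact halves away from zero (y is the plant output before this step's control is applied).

0 2 3.500 0.000
1 2 4.969 0.875
2 2 6.167 1.155
3 2 6.960 1.426
4 1 5.771 1.597
5 1 5.425 1.283

(exact arithmetic carried between steps; '≈' marks a value shown rounded to 6 d.p. or computed from one; I and e_prev carry over from the previous line; the table rounds u and y to 3 d.p., halves away from zero)
n=0: y=0, sp=2, e=sp−y=2; I=2, D=e−e_prev=2; u=1/4·2+3/2·2+0·2=3.5; next y=-1/10·0+1/4·3.5=0.875
n=1: y=0.875, sp=2, e=sp−y=1.125; I=3.125, D=e−e_prev=-0.875; u=1/4·1.125+3/2·3.125+0·(-0.875)=4.96875; next y=-1/10·0.875+1/4·4.96875≈1.154688
n=2: y≈1.154688, sp=2, e=sp−y≈0.845313; I≈3.970313, D=e−e_prev≈-0.279688; u=1/4·0.845313+3/2·3.970313+0·(-0.279688)≈6.166797; next y=-1/10·1.154688+1/4·6.166797≈1.426230
n=3: y≈1.426230, sp=2, e=sp−y≈0.573770; I≈4.544082, D=e−e_prev≈-0.271543; u=1/4·0.573770+3/2·4.544082+0·(-0.271543)≈6.959565; next y=-1/10·1.426230+1/4·6.959565≈1.597268
n=4: y≈1.597268, sp=1, e=sp−y≈-0.597268; I≈3.946814, D=e−e_prev≈-1.171038; u=1/4·(-0.597268)+3/2·3.946814+0·(-1.171038)≈5.770904; next y=-1/10·1.597268+1/4·5.770904≈1.282999
n=5: y≈1.282999, sp=1, e=sp−y≈-0.282999; I≈3.663815, D=e−e_prev≈0.314269; u=1/4·(-0.282999)+3/2·3.663815+0·0.314269≈5.424972; next y=-1/10·1.282999+1/4·5.424972≈1.227943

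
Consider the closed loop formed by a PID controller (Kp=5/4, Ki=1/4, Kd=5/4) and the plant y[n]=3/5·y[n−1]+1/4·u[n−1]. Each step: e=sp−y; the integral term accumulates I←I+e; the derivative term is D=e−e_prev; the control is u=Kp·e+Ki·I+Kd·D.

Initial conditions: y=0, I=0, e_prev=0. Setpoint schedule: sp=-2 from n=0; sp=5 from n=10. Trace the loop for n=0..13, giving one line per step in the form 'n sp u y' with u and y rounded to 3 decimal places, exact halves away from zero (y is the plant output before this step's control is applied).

0 -2 -5.500 0.000
1 -2 0.281 -1.375
2 -2 -3.300 -0.755
3 -2 -1.397 -1.278
4 -2 -2.676 -1.116
5 -2 -2.083 -1.339
6 -2 -2.567 -1.324
7 -2 -2.409 -1.436
8 -2 -2.614 -1.464
9 -2 -2.596 -1.532
10 5 16.552 -1.568
11 5 -3.706 3.197
12 5 8.766 0.992
13 5 2.076 2.787

(exact arithmetic carried between steps; '≈' marks a value shown rounded to 6 d.p. or computed from one; I and e_prev carry over from the previous line; the table rounds u and y to 3 d.p., halves away from zero)
n=0: y=0, sp=-2, e=sp−y=-2; I=-2, D=e−e_prev=-2; u=5/4·(-2)+1/4·(-2)+5/4·(-2)=-5.5; next y=3/5·0+1/4·(-5.5)=-1.375
n=1: y=-1.375, sp=-2, e=sp−y=-0.625; I=-2.625, D=e−e_prev=1.375; u=5/4·(-0.625)+1/4·(-2.625)+5/4·1.375=0.28125; next y=3/5·(-1.375)+1/4·0.28125≈-0.754688
n=2: y≈-0.754688, sp=-2, e=sp−y≈-1.245313; I≈-3.870313, D=e−e_prev≈-0.620313; u=5/4·(-1.245313)+1/4·(-3.870313)+5/4·(-0.620313)≈-3.299609; next y=3/5·(-0.754688)+1/4·(-3.299609)≈-1.277715
n=3: y≈-1.277715, sp=-2, e=sp−y≈-0.722285; I≈-4.592598, D=e−e_prev≈0.523027; u=5/4·(-0.722285)+1/4·(-4.592598)+5/4·0.523027≈-1.397222; next y=3/5·(-1.277715)+1/4·(-1.397222)≈-1.115934
n=4: y≈-1.115934, sp=-2, e=sp−y≈-0.884066; I≈-5.476663, D=e−e_prev≈-0.161781; u=5/4·(-0.884066)+1/4·(-5.476663)+5/4·(-0.161781)≈-2.676474; next y=3/5·(-1.115934)+1/4·(-2.676474)≈-1.338679
n=5: y≈-1.338679, sp=-2, e=sp−y≈-0.661321; I≈-6.137984, D=e−e_prev≈0.222745; u=5/4·(-0.661321)+1/4·(-6.137984)+5/4·0.222745≈-2.082717; next y=3/5·(-1.338679)+1/4·(-2.082717)≈-1.323887
n=6: y≈-1.323887, sp=-2, e=sp−y≈-0.676113; I≈-6.814098, D=e−e_prev≈-0.014792; u=5/4·(-0.676113)+1/4·(-6.814098)+5/4·(-0.014792)≈-2.567157; next y=3/5·(-1.323887)+1/4·(-2.567157)≈-1.436121
n=7: y≈-1.436121, sp=-2, e=sp−y≈-0.563879; I≈-7.377977, D=e−e_prev≈0.112235; u=5/4·(-0.563879)+1/4·(-7.377977)+5/4·0.112235≈-2.409049; next y=3/5·(-1.436121)+1/4·(-2.409049)≈-1.463935
n=8: y≈-1.463935, sp=-2, e=sp−y≈-0.536065; I≈-7.914042, D=e−e_prev≈0.027814; u=5/4·(-0.536065)+1/4·(-7.914042)+5/4·0.027814≈-2.613824; next y=3/5·(-1.463935)+1/4·(-2.613824)≈-1.531817
n=9: y≈-1.531817, sp=-2, e=sp−y≈-0.468183; I≈-8.382225, D=e−e_prev≈0.067882; u=5/4·(-0.468183)+1/4·(-8.382225)+5/4·0.067882≈-2.595932; next y=3/5·(-1.531817)+1/4·(-2.595932)≈-1.568073
n=10: y≈-1.568073, sp=5, e=sp−y≈6.568073; I≈-1.814151, D=e−e_prev≈7.036256; u=5/4·6.568073+1/4·(-1.814151)+5/4·7.036256≈16.551874; next y=3/5·(-1.568073)+1/4·16.551874≈3.197125
n=11: y≈3.197125, sp=5, e=sp−y≈1.802875; I≈-0.011276, D=e−e_prev≈-4.765198; u=5/4·1.802875+1/4·(-0.011276)+5/4·(-4.765198)≈-3.705722; next y=3/5·3.197125+1/4·(-3.705722)≈0.991844
n=12: y≈0.991844, sp=5, e=sp−y≈4.008156; I≈3.996880, D=e−e_prev≈2.205280; u=5/4·4.008156+1/4·3.996880+5/4·2.205280≈8.766015; next y=3/5·0.991844+1/4·8.766015≈2.786610
n=13: y≈2.786610, sp=5, e=sp−y≈2.213390; I≈6.210270, D=e−e_prev≈-1.794766; u=5/4·2.213390+1/4·6.210270+5/4·(-1.794766)≈2.075847; next y=3/5·2.786610+1/4·2.075847≈2.190928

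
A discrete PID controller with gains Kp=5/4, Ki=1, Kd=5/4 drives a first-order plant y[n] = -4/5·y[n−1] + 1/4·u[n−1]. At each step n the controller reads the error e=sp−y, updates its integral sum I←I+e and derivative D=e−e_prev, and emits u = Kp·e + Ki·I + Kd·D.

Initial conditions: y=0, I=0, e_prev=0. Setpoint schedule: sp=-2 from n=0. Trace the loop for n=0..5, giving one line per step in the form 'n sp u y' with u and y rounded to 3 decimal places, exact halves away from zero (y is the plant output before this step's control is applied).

0 -2 -7.000 0.000
1 -2 -0.375 -1.750
2 -2 -13.509 1.306
3 -2 7.055 -4.422
4 -2 -31.717 5.302
5 -2 34.289 -12.171

(exact arithmetic carried between steps; '≈' marks a value shown rounded to 6 d.p. or computed from one; I and e_prev carry over from the previous line; the table rounds u and y to 3 d.p., halves away from zero)
n=0: y=0, sp=-2, e=sp−y=-2; I=-2, D=e−e_prev=-2; u=5/4·(-2)+1·(-2)+5/4·(-2)=-7; next y=-4/5·0+1/4·(-7)=-1.75
n=1: y=-1.75, sp=-2, e=sp−y=-0.25; I=-2.25, D=e−e_prev=1.75; u=5/4·(-0.25)+1·(-2.25)+5/4·1.75=-0.375; next y=-4/5·(-1.75)+1/4·(-0.375)=1.30625
n=2: y=1.30625, sp=-2, e=sp−y=-3.30625; I=-5.55625, D=e−e_prev=-3.05625; u=5/4·(-3.30625)+1·(-5.55625)+5/4·(-3.05625)=-13.509375; next y=-4/5·1.30625+1/4·(-13.509375)≈-4.422344
n=3: y≈-4.422344, sp=-2, e=sp−y≈2.422344; I≈-3.133906, D=e−e_prev≈5.728594; u=5/4·2.422344+1·(-3.133906)+5/4·5.728594≈7.054766; next y=-4/5·(-4.422344)+1/4·7.054766≈5.301566
n=4: y≈5.301566, sp=-2, e=sp−y≈-7.301566; I≈-10.435473, D=e−e_prev≈-9.723910; u=5/4·(-7.301566)+1·(-10.435473)+5/4·(-9.723910)≈-31.717318; next y=-4/5·5.301566+1/4·(-31.717318)≈-12.170583
n=5: y≈-12.170583, sp=-2, e=sp−y≈10.170583; I≈-0.264890, D=e−e_prev≈17.472149; u=5/4·10.170583+1·(-0.264890)+5/4·17.472149≈34.288525; next y=-4/5·(-12.170583)+1/4·34.288525≈18.308597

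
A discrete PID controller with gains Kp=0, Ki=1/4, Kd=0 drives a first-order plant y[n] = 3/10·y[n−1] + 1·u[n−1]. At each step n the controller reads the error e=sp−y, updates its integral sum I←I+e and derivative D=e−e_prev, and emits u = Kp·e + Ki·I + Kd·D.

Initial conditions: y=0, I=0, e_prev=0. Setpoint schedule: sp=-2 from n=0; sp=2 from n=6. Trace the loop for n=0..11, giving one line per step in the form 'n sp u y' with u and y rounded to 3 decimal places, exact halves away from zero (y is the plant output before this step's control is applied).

(exact arithmetic carried between steps; '≈' marks a value shown rounded to 6 d.p. or computed from one; I and e_prev carry over from the previous line; the table rounds u and y to 3 d.p., halves away from zero)
n=0: y=0, sp=-2, e=sp−y=-2; I=-2, D=e−e_prev=-2; u=0·(-2)+1/4·(-2)+0·(-2)=-0.5; next y=3/10·0+1·(-0.5)=-0.5
n=1: y=-0.5, sp=-2, e=sp−y=-1.5; I=-3.5, D=e−e_prev=0.5; u=0·(-1.5)+1/4·(-3.5)+0·0.5=-0.875; next y=3/10·(-0.5)+1·(-0.875)=-1.025
n=2: y=-1.025, sp=-2, e=sp−y=-0.975; I=-4.475, D=e−e_prev=0.525; u=0·(-0.975)+1/4·(-4.475)+0·0.525=-1.11875; next y=3/10·(-1.025)+1·(-1.11875)=-1.42625
n=3: y=-1.42625, sp=-2, e=sp−y=-0.57375; I=-5.04875, D=e−e_prev=0.40125; u=0·(-0.57375)+1/4·(-5.04875)+0·0.40125≈-1.262188; next y=3/10·(-1.42625)+1·(-1.262188)≈-1.690063
n=4: y≈-1.690063, sp=-2, e=sp−y≈-0.309938; I≈-5.358688, D=e−e_prev≈0.263813; u=0·(-0.309938)+1/4·(-5.358688)+0·0.263813≈-1.339672; next y=3/10·(-1.690063)+1·(-1.339672)≈-1.846691
n=5: y≈-1.846691, sp=-2, e=sp−y≈-0.153309; I≈-5.511997, D=e−e_prev≈0.156628; u=0·(-0.153309)+1/4·(-5.511997)+0·0.156628≈-1.377999; next y=3/10·(-1.846691)+1·(-1.377999)≈-1.932006
n=6: y≈-1.932006, sp=2, e=sp−y≈3.932006; I≈-1.579990, D=e−e_prev≈4.085316; u=0·3.932006+1/4·(-1.579990)+0·4.085316≈-0.394998; next y=3/10·(-1.932006)+1·(-0.394998)≈-0.974600
n=7: y≈-0.974600, sp=2, e=sp−y≈2.974600; I≈1.394609, D=e−e_prev≈-0.957407; u=0·2.974600+1/4·1.394609+0·(-0.957407)≈0.348652; next y=3/10·(-0.974600)+1·0.348652≈0.056272
n=8: y≈0.056272, sp=2, e=sp−y≈1.943728; I≈3.338337, D=e−e_prev≈-1.030872; u=0·1.943728+1/4·3.338337+0·(-1.030872)≈0.834584; next y=3/10·0.056272+1·0.834584≈0.851466
n=9: y≈0.851466, sp=2, e=sp−y≈1.148534; I≈4.486871, D=e−e_prev≈-0.795193; u=0·1.148534+1/4·4.486871+0·(-0.795193)≈1.121718; next y=3/10·0.851466+1·1.121718≈1.377157
n=10: y≈1.377157, sp=2, e=sp−y≈0.622843; I≈5.109713, D=e−e_prev≈-0.525692; u=0·0.622843+1/4·5.109713+0·(-0.525692)≈1.277428; next y=3/10·1.377157+1·1.277428≈1.690576
n=11: y≈1.690576, sp=2, e=sp−y≈0.309424; I≈5.419138, D=e−e_prev≈-0.313418; u=0·0.309424+1/4·5.419138+0·(-0.313418)≈1.354784; next y=3/10·1.690576+1·1.354784≈1.861957

0 -2 -0.500 0.000
1 -2 -0.875 -0.500
2 -2 -1.119 -1.025
3 -2 -1.262 -1.426
4 -2 -1.340 -1.690
5 -2 -1.378 -1.847
6 2 -0.395 -1.932
7 2 0.349 -0.975
8 2 0.835 0.056
9 2 1.122 0.851
10 2 1.277 1.377
11 2 1.355 1.691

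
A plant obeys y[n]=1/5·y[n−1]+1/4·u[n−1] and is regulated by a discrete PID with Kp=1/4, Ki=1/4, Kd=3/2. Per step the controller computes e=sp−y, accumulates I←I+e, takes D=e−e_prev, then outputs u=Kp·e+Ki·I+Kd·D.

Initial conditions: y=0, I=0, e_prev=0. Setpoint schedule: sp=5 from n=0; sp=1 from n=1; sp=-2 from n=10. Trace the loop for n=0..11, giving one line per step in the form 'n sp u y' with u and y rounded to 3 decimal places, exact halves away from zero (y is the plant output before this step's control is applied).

(exact arithmetic carried between steps; '≈' marks a value shown rounded to 6 d.p. or computed from one; I and e_prev carry over from the previous line; the table rounds u and y to 3 d.p., halves away from zero)
n=0: y=0, sp=5, e=sp−y=5; I=5, D=e−e_prev=5; u=1/4·5+1/4·5+3/2·5=10; next y=1/5·0+1/4·10=2.5
n=1: y=2.5, sp=1, e=sp−y=-1.5; I=3.5, D=e−e_prev=-6.5; u=1/4·(-1.5)+1/4·3.5+3/2·(-6.5)=-9.25; next y=1/5·2.5+1/4·(-9.25)=-1.8125
n=2: y=-1.8125, sp=1, e=sp−y=2.8125; I=6.3125, D=e−e_prev=4.3125; u=1/4·2.8125+1/4·6.3125+3/2·4.3125=8.75; next y=1/5·(-1.8125)+1/4·8.75=1.825
n=3: y=1.825, sp=1, e=sp−y=-0.825; I=5.4875, D=e−e_prev=-3.6375; u=1/4·(-0.825)+1/4·5.4875+3/2·(-3.6375)=-4.290625; next y=1/5·1.825+1/4·(-4.290625)≈-0.707656
n=4: y≈-0.707656, sp=1, e=sp−y≈1.707656; I≈7.195156, D=e−e_prev≈2.532656; u=1/4·1.707656+1/4·7.195156+3/2·2.532656≈6.024688; next y=1/5·(-0.707656)+1/4·6.024688≈1.364641
n=5: y≈1.364641, sp=1, e=sp−y≈-0.364641; I≈6.830516, D=e−e_prev≈-2.072297; u=1/4·(-0.364641)+1/4·6.830516+3/2·(-2.072297)≈-1.491977; next y=1/5·1.364641+1/4·(-1.491977)≈-0.100066
n=6: y≈-0.100066, sp=1, e=sp−y≈1.100066; I≈7.930582, D=e−e_prev≈1.464707; u=1/4·1.100066+1/4·7.930582+3/2·1.464707≈4.454722; next y=1/5·(-0.100066)+1/4·4.454722≈1.093667
n=7: y≈1.093667, sp=1, e=sp−y≈-0.093667; I≈7.836914, D=e−e_prev≈-1.193733; u=1/4·(-0.093667)+1/4·7.836914+3/2·(-1.193733)≈0.145212; next y=1/5·1.093667+1/4·0.145212≈0.255036
n=8: y≈0.255036, sp=1, e=sp−y≈0.744964; I≈8.581878, D=e−e_prev≈0.838631; u=1/4·0.744964+1/4·8.581878+3/2·0.838631≈3.589657; next y=1/5·0.255036+1/4·3.589657≈0.948421
n=9: y≈0.948421, sp=1, e=sp−y≈0.051579; I≈8.633457, D=e−e_prev≈-0.693385; u=1/4·0.051579+1/4·8.633457+3/2·(-0.693385)≈1.131181; next y=1/5·0.948421+1/4·1.131181≈0.472480
n=10: y≈0.472480, sp=-2, e=sp−y≈-2.472480; I≈6.160977, D=e−e_prev≈-2.524058; u=1/4·(-2.472480)+1/4·6.160977+3/2·(-2.524058)≈-2.863963; next y=1/5·0.472480+1/4·(-2.863963)≈-0.621495
n=11: y≈-0.621495, sp=-2, e=sp−y≈-1.378505; I≈4.782472, D=e−e_prev≈1.093974; u=1/4·(-1.378505)+1/4·4.782472+3/2·1.093974≈2.491953; next y=1/5·(-0.621495)+1/4·2.491953≈0.498689

0 5 10.000 0.000
1 1 -9.250 2.500
2 1 8.750 -1.813
3 1 -4.291 1.825
4 1 6.025 -0.708
5 1 -1.492 1.365
6 1 4.455 -0.100
7 1 0.145 1.094
8 1 3.590 0.255
9 1 1.131 0.948
10 -2 -2.864 0.472
11 -2 2.492 -0.621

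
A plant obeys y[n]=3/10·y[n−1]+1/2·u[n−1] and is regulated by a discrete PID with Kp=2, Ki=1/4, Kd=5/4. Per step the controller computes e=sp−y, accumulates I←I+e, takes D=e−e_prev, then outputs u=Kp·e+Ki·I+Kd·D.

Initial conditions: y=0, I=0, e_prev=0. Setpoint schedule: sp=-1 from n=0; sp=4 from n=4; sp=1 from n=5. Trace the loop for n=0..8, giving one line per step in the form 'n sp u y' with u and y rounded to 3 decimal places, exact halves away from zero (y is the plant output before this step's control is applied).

0 -1 -3.500 0.000
1 -1 3.625 -1.750
2 -1 -9.006 1.288
3 -1 13.134 -4.117
4 4 -8.413 5.332
5 1 14.101 -2.607
6 1 -22.235 6.269
7 1 41.811 -9.237
8 1 -70.812 18.135

(exact arithmetic carried between steps; '≈' marks a value shown rounded to 6 d.p. or computed from one; I and e_prev carry over from the previous line; the table rounds u and y to 3 d.p., halves away from zero)
n=0: y=0, sp=-1, e=sp−y=-1; I=-1, D=e−e_prev=-1; u=2·(-1)+1/4·(-1)+5/4·(-1)=-3.5; next y=3/10·0+1/2·(-3.5)=-1.75
n=1: y=-1.75, sp=-1, e=sp−y=0.75; I=-0.25, D=e−e_prev=1.75; u=2·0.75+1/4·(-0.25)+5/4·1.75=3.625; next y=3/10·(-1.75)+1/2·3.625=1.2875
n=2: y=1.2875, sp=-1, e=sp−y=-2.2875; I=-2.5375, D=e−e_prev=-3.0375; u=2·(-2.2875)+1/4·(-2.5375)+5/4·(-3.0375)=-9.00625; next y=3/10·1.2875+1/2·(-9.00625)=-4.116875
n=3: y=-4.116875, sp=-1, e=sp−y=3.116875; I=0.579375, D=e−e_prev=5.404375; u=2·3.116875+1/4·0.579375+5/4·5.404375≈13.134063; next y=3/10·(-4.116875)+1/2·13.134063≈5.331969
n=4: y≈5.331969, sp=4, e=sp−y≈-1.331969; I≈-0.752594, D=e−e_prev≈-4.448844; u=2·(-1.331969)+1/4·(-0.752594)+5/4·(-4.448844)≈-8.413141; next y=3/10·5.331969+1/2·(-8.413141)≈-2.606980
n=5: y≈-2.606980, sp=1, e=sp−y≈3.606980; I≈2.854386, D=e−e_prev≈4.938948; u=2·3.606980+1/4·2.854386+5/4·4.938948≈14.101241; next y=3/10·(-2.606980)+1/2·14.101241≈6.268527
n=6: y≈6.268527, sp=1, e=sp−y≈-5.268527; I≈-2.414141, D=e−e_prev≈-8.875506; u=2·(-5.268527)+1/4·(-2.414141)+5/4·(-8.875506)≈-22.234972; next y=3/10·6.268527+1/2·(-22.234972)≈-9.236928
n=7: y≈-9.236928, sp=1, e=sp−y≈10.236928; I≈7.822787, D=e−e_prev≈15.505455; u=2·10.236928+1/4·7.822787+5/4·15.505455≈41.811371; next y=3/10·(-9.236928)+1/2·41.811371≈18.134607
n=8: y≈18.134607, sp=1, e=sp−y≈-17.134607; I≈-9.311820, D=e−e_prev≈-27.371535; u=2·(-17.134607)+1/4·(-9.311820)+5/4·(-27.371535)≈-70.811588; next y=3/10·18.134607+1/2·(-70.811588)≈-29.965412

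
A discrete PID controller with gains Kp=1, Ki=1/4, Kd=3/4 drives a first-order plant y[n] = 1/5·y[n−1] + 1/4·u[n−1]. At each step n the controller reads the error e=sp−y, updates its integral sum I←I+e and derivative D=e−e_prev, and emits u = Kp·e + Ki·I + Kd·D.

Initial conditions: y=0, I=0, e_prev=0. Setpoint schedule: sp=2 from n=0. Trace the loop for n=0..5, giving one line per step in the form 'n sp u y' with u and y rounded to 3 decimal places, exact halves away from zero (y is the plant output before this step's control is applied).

0 2 4.000 0.000
1 2 1.000 1.000
2 2 3.100 0.450
3 2 2.245 0.865
4 2 3.102 0.734
5 2 2.944 0.922

(exact arithmetic carried between steps; '≈' marks a value shown rounded to 6 d.p. or computed from one; I and e_prev carry over from the previous line; the table rounds u and y to 3 d.p., halves away from zero)
n=0: y=0, sp=2, e=sp−y=2; I=2, D=e−e_prev=2; u=1·2+1/4·2+3/4·2=4; next y=1/5·0+1/4·4=1
n=1: y=1, sp=2, e=sp−y=1; I=3, D=e−e_prev=-1; u=1·1+1/4·3+3/4·(-1)=1; next y=1/5·1+1/4·1=0.45
n=2: y=0.45, sp=2, e=sp−y=1.55; I=4.55, D=e−e_prev=0.55; u=1·1.55+1/4·4.55+3/4·0.55=3.1; next y=1/5·0.45+1/4·3.1=0.865
n=3: y=0.865, sp=2, e=sp−y=1.135; I=5.685, D=e−e_prev=-0.415; u=1·1.135+1/4·5.685+3/4·(-0.415)=2.245; next y=1/5·0.865+1/4·2.245=0.73425
n=4: y=0.73425, sp=2, e=sp−y=1.26575; I=6.95075, D=e−e_prev=0.13075; u=1·1.26575+1/4·6.95075+3/4·0.13075=3.1015; next y=1/5·0.73425+1/4·3.1015=0.922225
n=5: y=0.922225, sp=2, e=sp−y=1.077775; I=8.028525, D=e−e_prev=-0.187975; u=1·1.077775+1/4·8.028525+3/4·(-0.187975)=2.943925; next y=1/5·0.922225+1/4·2.943925≈0.920426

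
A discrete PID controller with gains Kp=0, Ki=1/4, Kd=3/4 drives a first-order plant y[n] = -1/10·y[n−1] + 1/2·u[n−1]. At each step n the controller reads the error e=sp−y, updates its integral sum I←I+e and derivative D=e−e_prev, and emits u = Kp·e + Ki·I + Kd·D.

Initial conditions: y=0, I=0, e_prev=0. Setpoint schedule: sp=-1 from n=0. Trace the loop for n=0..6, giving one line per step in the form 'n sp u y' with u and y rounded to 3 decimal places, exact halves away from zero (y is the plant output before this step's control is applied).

(exact arithmetic carried between steps; '≈' marks a value shown rounded to 6 d.p. or computed from one; I and e_prev carry over from the previous line; the table rounds u and y to 3 d.p., halves away from zero)
n=0: y=0, sp=-1, e=sp−y=-1; I=-1, D=e−e_prev=-1; u=0·(-1)+1/4·(-1)+3/4·(-1)=-1; next y=-1/10·0+1/2·(-1)=-0.5
n=1: y=-0.5, sp=-1, e=sp−y=-0.5; I=-1.5, D=e−e_prev=0.5; u=0·(-0.5)+1/4·(-1.5)+3/4·0.5=0; next y=-1/10·(-0.5)+1/2·0=0.05
n=2: y=0.05, sp=-1, e=sp−y=-1.05; I=-2.55, D=e−e_prev=-0.55; u=0·(-1.05)+1/4·(-2.55)+3/4·(-0.55)=-1.05; next y=-1/10·0.05+1/2·(-1.05)=-0.53
n=3: y=-0.53, sp=-1, e=sp−y=-0.47; I=-3.02, D=e−e_prev=0.58; u=0·(-0.47)+1/4·(-3.02)+3/4·0.58=-0.32; next y=-1/10·(-0.53)+1/2·(-0.32)=-0.107
n=4: y=-0.107, sp=-1, e=sp−y=-0.893; I=-3.913, D=e−e_prev=-0.423; u=0·(-0.893)+1/4·(-3.913)+3/4·(-0.423)=-1.2955; next y=-1/10·(-0.107)+1/2·(-1.2955)=-0.63705
n=5: y=-0.63705, sp=-1, e=sp−y=-0.36295; I=-4.27595, D=e−e_prev=0.53005; u=0·(-0.36295)+1/4·(-4.27595)+3/4·0.53005=-0.67145; next y=-1/10·(-0.63705)+1/2·(-0.67145)=-0.27202
n=6: y=-0.27202, sp=-1, e=sp−y=-0.72798; I=-5.00393, D=e−e_prev=-0.36503; u=0·(-0.72798)+1/4·(-5.00393)+3/4·(-0.36503)=-1.524755; next y=-1/10·(-0.27202)+1/2·(-1.524755)≈-0.735176

0 -1 -1.000 0.000
1 -1 0.000 -0.500
2 -1 -1.050 0.050
3 -1 -0.320 -0.530
4 -1 -1.296 -0.107
5 -1 -0.671 -0.637
6 -1 -1.525 -0.272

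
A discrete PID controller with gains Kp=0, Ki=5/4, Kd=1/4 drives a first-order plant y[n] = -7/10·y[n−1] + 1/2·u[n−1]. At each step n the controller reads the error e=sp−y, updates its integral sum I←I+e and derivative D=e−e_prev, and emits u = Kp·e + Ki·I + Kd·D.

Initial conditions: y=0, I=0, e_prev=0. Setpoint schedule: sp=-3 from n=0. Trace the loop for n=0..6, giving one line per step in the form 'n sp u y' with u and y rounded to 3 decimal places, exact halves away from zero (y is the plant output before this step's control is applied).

(exact arithmetic carried between steps; '≈' marks a value shown rounded to 6 d.p. or computed from one; I and e_prev carry over from the previous line; the table rounds u and y to 3 d.p., halves away from zero)
n=0: y=0, sp=-3, e=sp−y=-3; I=-3, D=e−e_prev=-3; u=0·(-3)+5/4·(-3)+1/4·(-3)=-4.5; next y=-7/10·0+1/2·(-4.5)=-2.25
n=1: y=-2.25, sp=-3, e=sp−y=-0.75; I=-3.75, D=e−e_prev=2.25; u=0·(-0.75)+5/4·(-3.75)+1/4·2.25=-4.125; next y=-7/10·(-2.25)+1/2·(-4.125)=-0.4875
n=2: y=-0.4875, sp=-3, e=sp−y=-2.5125; I=-6.2625, D=e−e_prev=-1.7625; u=0·(-2.5125)+5/4·(-6.2625)+1/4·(-1.7625)=-8.26875; next y=-7/10·(-0.4875)+1/2·(-8.26875)=-3.793125
n=3: y=-3.793125, sp=-3, e=sp−y=0.793125; I=-5.469375, D=e−e_prev=3.305625; u=0·0.793125+5/4·(-5.469375)+1/4·3.305625≈-6.010313; next y=-7/10·(-3.793125)+1/2·(-6.010313)≈-0.349969
n=4: y≈-0.349969, sp=-3, e=sp−y≈-2.650031; I≈-8.119406, D=e−e_prev≈-3.443156; u=0·(-2.650031)+5/4·(-8.119406)+1/4·(-3.443156)≈-11.010047; next y=-7/10·(-0.349969)+1/2·(-11.010047)≈-5.260045
n=5: y≈-5.260045, sp=-3, e=sp−y≈2.260045; I≈-5.859361, D=e−e_prev≈4.910077; u=0·2.260045+5/4·(-5.859361)+1/4·4.910077≈-6.096682; next y=-7/10·(-5.260045)+1/2·(-6.096682)≈0.633691
n=6: y≈0.633691, sp=-3, e=sp−y≈-3.633691; I≈-9.493052, D=e−e_prev≈-5.893736; u=0·(-3.633691)+5/4·(-9.493052)+1/4·(-5.893736)≈-13.339749; next y=-7/10·0.633691+1/2·(-13.339749)≈-7.113458

0 -3 -4.500 0.000
1 -3 -4.125 -2.250
2 -3 -8.269 -0.488
3 -3 -6.010 -3.793
4 -3 -11.010 -0.350
5 -3 -6.097 -5.260
6 -3 -13.340 0.634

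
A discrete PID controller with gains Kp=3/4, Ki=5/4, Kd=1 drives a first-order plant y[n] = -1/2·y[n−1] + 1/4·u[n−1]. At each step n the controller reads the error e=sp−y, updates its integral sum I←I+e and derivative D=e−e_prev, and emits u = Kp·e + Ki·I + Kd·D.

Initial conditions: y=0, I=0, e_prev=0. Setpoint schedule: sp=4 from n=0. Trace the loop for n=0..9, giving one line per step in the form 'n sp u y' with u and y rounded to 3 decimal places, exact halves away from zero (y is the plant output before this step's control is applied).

0 4 12.000 0.000
1 4 4.000 3.000
2 4 18.750 -0.500
3 4 4.563 4.938
4 4 27.625 -1.328
5 4 1.324 7.570
6 4 38.833 -3.454
7 4 -7.542 11.435
8 4 55.169 -7.603
9 4 -24.957 17.594

(exact arithmetic carried between steps; '≈' marks a value shown rounded to 6 d.p. or computed from one; I and e_prev carry over from the previous line; the table rounds u and y to 3 d.p., halves away from zero)
n=0: y=0, sp=4, e=sp−y=4; I=4, D=e−e_prev=4; u=3/4·4+5/4·4+1·4=12; next y=-1/2·0+1/4·12=3
n=1: y=3, sp=4, e=sp−y=1; I=5, D=e−e_prev=-3; u=3/4·1+5/4·5+1·(-3)=4; next y=-1/2·3+1/4·4=-0.5
n=2: y=-0.5, sp=4, e=sp−y=4.5; I=9.5, D=e−e_prev=3.5; u=3/4·4.5+5/4·9.5+1·3.5=18.75; next y=-1/2·(-0.5)+1/4·18.75=4.9375
n=3: y=4.9375, sp=4, e=sp−y=-0.9375; I=8.5625, D=e−e_prev=-5.4375; u=3/4·(-0.9375)+5/4·8.5625+1·(-5.4375)=4.5625; next y=-1/2·4.9375+1/4·4.5625=-1.328125
n=4: y=-1.328125, sp=4, e=sp−y=5.328125; I=13.890625, D=e−e_prev=6.265625; u=3/4·5.328125+5/4·13.890625+1·6.265625=27.625; next y=-1/2·(-1.328125)+1/4·27.625≈7.570313
n=5: y≈7.570313, sp=4, e=sp−y≈-3.570313; I≈10.320313, D=e−e_prev≈-8.898438; u=3/4·(-3.570313)+5/4·10.320313+1·(-8.898438)≈1.324219; next y=-1/2·7.570313+1/4·1.324219≈-3.454102
n=6: y≈-3.454102, sp=4, e=sp−y≈7.454102; I≈17.774414, D=e−e_prev≈11.024414; u=3/4·7.454102+5/4·17.774414+1·11.024414≈38.833008; next y=-1/2·(-3.454102)+1/4·38.833008≈11.435303
n=7: y≈11.435303, sp=4, e=sp−y≈-7.435303; I≈10.339111, D=e−e_prev≈-14.889404; u=3/4·(-7.435303)+5/4·10.339111+1·(-14.889404)≈-7.541992; next y=-1/2·11.435303+1/4·(-7.541992)≈-7.603149
n=8: y≈-7.603149, sp=4, e=sp−y≈11.603149; I≈21.942261, D=e−e_prev≈19.038452; u=3/4·11.603149+5/4·21.942261+1·19.038452≈55.168640; next y=-1/2·(-7.603149)+1/4·55.168640≈17.593735
n=9: y≈17.593735, sp=4, e=sp−y≈-13.593735; I≈8.348526, D=e−e_prev≈-25.196884; u=3/4·(-13.593735)+5/4·8.348526+1·(-25.196884)≈-24.956528; next y=-1/2·17.593735+1/4·(-24.956528)≈-15.035999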